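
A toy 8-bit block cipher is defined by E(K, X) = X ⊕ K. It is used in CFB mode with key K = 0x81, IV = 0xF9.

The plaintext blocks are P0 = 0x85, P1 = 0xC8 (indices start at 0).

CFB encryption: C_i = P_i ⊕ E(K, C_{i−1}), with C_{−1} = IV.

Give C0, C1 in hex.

C0 = 0xFD, C1 = 0xB4

C0: E(K, 0xF9) = 0x78; 0x85 ⊕ 0x78 = 0xFD.
C1: E(K, 0xFD) = 0x7C; 0xC8 ⊕ 0x7C = 0xB4.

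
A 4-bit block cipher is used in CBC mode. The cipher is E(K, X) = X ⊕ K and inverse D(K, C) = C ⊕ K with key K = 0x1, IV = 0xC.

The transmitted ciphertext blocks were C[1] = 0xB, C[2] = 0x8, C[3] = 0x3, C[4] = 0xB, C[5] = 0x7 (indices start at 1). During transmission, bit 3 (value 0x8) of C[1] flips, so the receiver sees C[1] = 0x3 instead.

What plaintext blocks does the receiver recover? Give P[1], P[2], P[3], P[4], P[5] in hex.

CBC decryption: P_i = D(K, C_i) ⊕ C_{i−1}, with C_{0} = IV.
Only C[1] changed, to 0x3. In CBC, a change in C_i garbles P_i and flips the same bit in P_{i+1}. Decrypting the received ciphertext:
P[1]: D(K, 0x3) = 0x2; 0x2 ⊕ 0xC = 0xE.
P[2]: D(K, 0x8) = 0x9; 0x9 ⊕ 0x3 = 0xA.
P[3]: D(K, 0x3) = 0x2; 0x2 ⊕ 0x8 = 0xA.
P[4]: D(K, 0xB) = 0xA; 0xA ⊕ 0x3 = 0x9.
P[5]: D(K, 0x7) = 0x6; 0x6 ⊕ 0xB = 0xD.
Blocks that differ from the original plaintext: P[1], P[2].

P[1] = 0xE, P[2] = 0xA, P[3] = 0xA, P[4] = 0x9, P[5] = 0xD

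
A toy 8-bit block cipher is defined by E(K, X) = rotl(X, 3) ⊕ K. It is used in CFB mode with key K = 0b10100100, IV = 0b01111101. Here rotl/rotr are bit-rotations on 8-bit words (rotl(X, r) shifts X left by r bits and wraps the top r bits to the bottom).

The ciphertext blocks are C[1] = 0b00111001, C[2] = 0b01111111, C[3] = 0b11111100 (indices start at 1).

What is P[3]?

P[3] = 0b10100011

CFB decryption: P_i = C_i ⊕ E(K, C_{i−1}), with C_{0} = IV.
P[3]: E(K, 0b01111111) = 0b01011111; 0b11111100 ⊕ 0b01011111 = 0b10100011.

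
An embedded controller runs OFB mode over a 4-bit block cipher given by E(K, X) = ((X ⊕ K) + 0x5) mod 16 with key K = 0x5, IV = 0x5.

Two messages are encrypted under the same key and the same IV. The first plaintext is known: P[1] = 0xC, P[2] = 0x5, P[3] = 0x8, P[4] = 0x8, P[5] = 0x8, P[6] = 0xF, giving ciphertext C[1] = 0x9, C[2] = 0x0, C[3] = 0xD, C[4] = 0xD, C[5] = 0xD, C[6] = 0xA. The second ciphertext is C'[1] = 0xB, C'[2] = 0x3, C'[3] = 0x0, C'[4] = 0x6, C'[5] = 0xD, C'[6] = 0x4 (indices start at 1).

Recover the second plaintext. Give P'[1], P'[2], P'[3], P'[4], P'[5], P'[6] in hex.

In OFB with a reused IV, both messages share the same keystream S_i, so C_i ⊕ C'_i = P_i ⊕ P'_i and thus P'_i = P_i ⊕ C_i ⊕ C'_i.
P'[1]: 0xC ⊕ 0x9 ⊕ 0xB = 0xE.
P'[2]: 0x5 ⊕ 0x0 ⊕ 0x3 = 0x6.
P'[3]: 0x8 ⊕ 0xD ⊕ 0x0 = 0x5.
P'[4]: 0x8 ⊕ 0xD ⊕ 0x6 = 0x3.
P'[5]: 0x8 ⊕ 0xD ⊕ 0xD = 0x8.
P'[6]: 0xF ⊕ 0xA ⊕ 0x4 = 0x1.

P'[1] = 0xE, P'[2] = 0x6, P'[3] = 0x5, P'[4] = 0x3, P'[5] = 0x8, P'[6] = 0x1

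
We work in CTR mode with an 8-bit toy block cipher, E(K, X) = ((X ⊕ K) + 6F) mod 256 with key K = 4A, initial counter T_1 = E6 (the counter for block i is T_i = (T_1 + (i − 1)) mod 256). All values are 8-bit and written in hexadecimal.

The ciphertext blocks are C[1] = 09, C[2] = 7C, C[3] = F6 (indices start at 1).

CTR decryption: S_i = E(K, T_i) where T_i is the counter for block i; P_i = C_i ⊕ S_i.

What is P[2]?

P[2] = 60

P[2]: T = E7, S = E(K, T) = 1C; 7C ⊕ 1C = 60.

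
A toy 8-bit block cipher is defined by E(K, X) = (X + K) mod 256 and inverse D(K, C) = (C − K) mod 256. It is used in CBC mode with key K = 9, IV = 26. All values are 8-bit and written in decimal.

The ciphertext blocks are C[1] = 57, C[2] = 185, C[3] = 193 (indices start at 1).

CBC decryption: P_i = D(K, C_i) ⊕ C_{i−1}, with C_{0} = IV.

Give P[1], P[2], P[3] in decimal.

P[1]: D(K, 57) = 48; 48 ⊕ 26 = 42.
P[2]: D(K, 185) = 176; 176 ⊕ 57 = 137.
P[3]: D(K, 193) = 184; 184 ⊕ 185 = 1.

P[1] = 42, P[2] = 137, P[3] = 1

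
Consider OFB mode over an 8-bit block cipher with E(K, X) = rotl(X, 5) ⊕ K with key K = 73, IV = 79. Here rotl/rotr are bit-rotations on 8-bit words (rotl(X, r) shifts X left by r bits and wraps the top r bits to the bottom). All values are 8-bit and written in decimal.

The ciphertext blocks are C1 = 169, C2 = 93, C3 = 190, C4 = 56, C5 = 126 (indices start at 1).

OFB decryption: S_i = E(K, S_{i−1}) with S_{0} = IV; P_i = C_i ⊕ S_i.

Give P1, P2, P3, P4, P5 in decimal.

P1: S = E(K, 79) = 160; 169 ⊕ 160 = 9.
P2: S = E(K, 160) = 93; 93 ⊕ 93 = 0.
P3: S = E(K, 93) = 226; 190 ⊕ 226 = 92.
P4: S = E(K, 226) = 21; 56 ⊕ 21 = 45.
P5: S = E(K, 21) = 235; 126 ⊕ 235 = 149.

P1 = 9, P2 = 0, P3 = 92, P4 = 45, P5 = 149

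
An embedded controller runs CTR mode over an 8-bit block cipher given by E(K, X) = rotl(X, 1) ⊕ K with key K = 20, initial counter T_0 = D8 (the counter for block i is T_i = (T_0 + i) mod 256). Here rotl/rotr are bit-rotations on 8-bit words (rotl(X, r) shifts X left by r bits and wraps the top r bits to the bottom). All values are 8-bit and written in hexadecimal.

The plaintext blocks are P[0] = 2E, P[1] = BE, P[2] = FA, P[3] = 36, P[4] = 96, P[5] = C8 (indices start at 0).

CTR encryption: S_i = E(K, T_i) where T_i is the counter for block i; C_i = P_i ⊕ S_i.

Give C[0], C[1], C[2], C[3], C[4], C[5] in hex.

C[0]: T = D8, S = E(K, T) = 91; 2E ⊕ 91 = BF.
C[1]: T = D9, S = E(K, T) = 93; BE ⊕ 93 = 2D.
C[2]: T = DA, S = E(K, T) = 95; FA ⊕ 95 = 6F.
C[3]: T = DB, S = E(K, T) = 97; 36 ⊕ 97 = A1.
C[4]: T = DC, S = E(K, T) = 99; 96 ⊕ 99 = 0F.
C[5]: T = DD, S = E(K, T) = 9B; C8 ⊕ 9B = 53.

C[0] = BF, C[1] = 2D, C[2] = 6F, C[3] = A1, C[4] = 0F, C[5] = 53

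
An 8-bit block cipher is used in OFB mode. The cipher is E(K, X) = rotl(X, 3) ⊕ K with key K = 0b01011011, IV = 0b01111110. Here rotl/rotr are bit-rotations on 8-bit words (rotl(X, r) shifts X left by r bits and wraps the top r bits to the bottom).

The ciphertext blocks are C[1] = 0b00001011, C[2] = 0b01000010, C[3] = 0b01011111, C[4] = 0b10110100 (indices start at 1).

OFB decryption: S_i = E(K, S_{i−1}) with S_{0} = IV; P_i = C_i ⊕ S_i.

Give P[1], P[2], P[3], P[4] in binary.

P[1]: S = E(K, 0b01111110) = 0b10101000; 0b00001011 ⊕ 0b10101000 = 0b10100011.
P[2]: S = E(K, 0b10101000) = 0b00011110; 0b01000010 ⊕ 0b00011110 = 0b01011100.
P[3]: S = E(K, 0b00011110) = 0b10101011; 0b01011111 ⊕ 0b10101011 = 0b11110100.
P[4]: S = E(K, 0b10101011) = 0b00000110; 0b10110100 ⊕ 0b00000110 = 0b10110010.

P[1] = 0b10100011, P[2] = 0b01011100, P[3] = 0b11110100, P[4] = 0b10110010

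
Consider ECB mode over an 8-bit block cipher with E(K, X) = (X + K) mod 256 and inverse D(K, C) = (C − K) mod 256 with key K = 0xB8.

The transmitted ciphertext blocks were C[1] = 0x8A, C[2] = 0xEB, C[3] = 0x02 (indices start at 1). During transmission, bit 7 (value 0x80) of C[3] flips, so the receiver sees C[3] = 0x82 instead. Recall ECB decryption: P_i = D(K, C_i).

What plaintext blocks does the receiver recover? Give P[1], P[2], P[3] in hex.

Only C[3] changed, to 0x82. In ECB, a change in C_i affects only P_i. Decrypting the received ciphertext:
P[1]: D(K, 0x8A) = 0xD2.
P[2]: D(K, 0xEB) = 0x33.
P[3]: D(K, 0x82) = 0xCA.
Blocks that differ from the original plaintext: P[3].

P[1] = 0xD2, P[2] = 0x33, P[3] = 0xCA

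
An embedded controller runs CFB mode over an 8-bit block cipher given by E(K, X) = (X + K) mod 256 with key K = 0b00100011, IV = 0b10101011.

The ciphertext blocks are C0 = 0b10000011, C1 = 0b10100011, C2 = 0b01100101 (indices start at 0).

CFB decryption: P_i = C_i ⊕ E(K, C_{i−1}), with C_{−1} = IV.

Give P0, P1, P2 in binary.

P0 = 0b01001101, P1 = 0b00000101, P2 = 0b10100011

P0: E(K, 0b10101011) = 0b11001110; 0b10000011 ⊕ 0b11001110 = 0b01001101.
P1: E(K, 0b10000011) = 0b10100110; 0b10100011 ⊕ 0b10100110 = 0b00000101.
P2: E(K, 0b10100011) = 0b11000110; 0b01100101 ⊕ 0b11000110 = 0b10100011.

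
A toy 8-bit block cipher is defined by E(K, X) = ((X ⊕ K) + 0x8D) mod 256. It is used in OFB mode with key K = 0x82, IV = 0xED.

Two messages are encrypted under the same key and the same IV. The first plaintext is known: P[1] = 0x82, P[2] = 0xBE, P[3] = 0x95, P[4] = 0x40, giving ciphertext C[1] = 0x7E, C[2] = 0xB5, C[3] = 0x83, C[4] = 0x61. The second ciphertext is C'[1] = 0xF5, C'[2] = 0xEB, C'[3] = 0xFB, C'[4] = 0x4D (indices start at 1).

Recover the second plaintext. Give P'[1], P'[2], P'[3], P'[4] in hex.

In OFB with a reused IV, both messages share the same keystream S_i, so C_i ⊕ C'_i = P_i ⊕ P'_i and thus P'_i = P_i ⊕ C_i ⊕ C'_i.
P'[1]: 0x82 ⊕ 0x7E ⊕ 0xF5 = 0x09.
P'[2]: 0xBE ⊕ 0xB5 ⊕ 0xEB = 0xE0.
P'[3]: 0x95 ⊕ 0x83 ⊕ 0xFB = 0xED.
P'[4]: 0x40 ⊕ 0x61 ⊕ 0x4D = 0x6C.

P'[1] = 0x09, P'[2] = 0xE0, P'[3] = 0xED, P'[4] = 0x6C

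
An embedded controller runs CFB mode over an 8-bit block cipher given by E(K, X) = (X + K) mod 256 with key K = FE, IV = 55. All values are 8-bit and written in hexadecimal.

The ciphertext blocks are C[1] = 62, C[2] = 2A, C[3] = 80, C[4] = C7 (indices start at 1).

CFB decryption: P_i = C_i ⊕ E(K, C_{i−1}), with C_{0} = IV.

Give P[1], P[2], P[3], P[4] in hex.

P[1] = 31, P[2] = 4A, P[3] = A8, P[4] = B9

P[1]: E(K, 55) = 53; 62 ⊕ 53 = 31.
P[2]: E(K, 62) = 60; 2A ⊕ 60 = 4A.
P[3]: E(K, 2A) = 28; 80 ⊕ 28 = A8.
P[4]: E(K, 80) = 7E; C7 ⊕ 7E = B9.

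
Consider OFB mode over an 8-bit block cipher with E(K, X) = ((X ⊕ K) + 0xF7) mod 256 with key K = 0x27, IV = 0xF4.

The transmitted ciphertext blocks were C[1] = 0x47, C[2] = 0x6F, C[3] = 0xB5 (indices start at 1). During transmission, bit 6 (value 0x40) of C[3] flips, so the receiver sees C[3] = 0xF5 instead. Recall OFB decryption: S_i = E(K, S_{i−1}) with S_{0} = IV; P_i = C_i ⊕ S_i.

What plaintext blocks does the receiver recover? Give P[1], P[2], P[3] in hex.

P[1] = 0x8D, P[2] = 0x8B, P[3] = 0x4F

Only C[3] changed, to 0xF5. In OFB, a change in C_i flips the same bit in P_i only; the keystream is unaffected. Decrypting the received ciphertext:
P[1]: S = E(K, 0xF4) = 0xCA; 0x47 ⊕ 0xCA = 0x8D.
P[2]: S = E(K, 0xCA) = 0xE4; 0x6F ⊕ 0xE4 = 0x8B.
P[3]: S = E(K, 0xE4) = 0xBA; 0xF5 ⊕ 0xBA = 0x4F.
Blocks that differ from the original plaintext: P[3].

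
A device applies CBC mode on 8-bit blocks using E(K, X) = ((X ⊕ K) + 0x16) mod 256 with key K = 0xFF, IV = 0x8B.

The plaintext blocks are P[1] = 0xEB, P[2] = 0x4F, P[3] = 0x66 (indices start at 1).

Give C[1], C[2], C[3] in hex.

C[1] = 0xB5, C[2] = 0x1B, C[3] = 0x98

CBC encryption: C_i = E(K, P_i ⊕ C_{i−1}), with C_{0} = IV.
C[1]: P[1] ⊕ 0x8B = 0x60; E(K, 0x60) = 0xB5.
C[2]: P[2] ⊕ 0xB5 = 0xFA; E(K, 0xFA) = 0x1B.
C[3]: P[3] ⊕ 0x1B = 0x7D; E(K, 0x7D) = 0x98.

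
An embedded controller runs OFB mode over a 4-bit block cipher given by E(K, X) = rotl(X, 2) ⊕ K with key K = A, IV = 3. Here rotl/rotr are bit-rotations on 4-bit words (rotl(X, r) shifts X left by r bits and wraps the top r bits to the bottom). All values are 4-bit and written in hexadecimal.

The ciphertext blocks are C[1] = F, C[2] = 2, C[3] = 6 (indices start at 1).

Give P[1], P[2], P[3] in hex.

P[1] = 9, P[2] = 1, P[3] = 0

OFB decryption: S_i = E(K, S_{i−1}) with S_{0} = IV; P_i = C_i ⊕ S_i.
P[1]: S = E(K, 3) = 6; F ⊕ 6 = 9.
P[2]: S = E(K, 6) = 3; 2 ⊕ 3 = 1.
P[3]: S = E(K, 3) = 6; 6 ⊕ 6 = 0.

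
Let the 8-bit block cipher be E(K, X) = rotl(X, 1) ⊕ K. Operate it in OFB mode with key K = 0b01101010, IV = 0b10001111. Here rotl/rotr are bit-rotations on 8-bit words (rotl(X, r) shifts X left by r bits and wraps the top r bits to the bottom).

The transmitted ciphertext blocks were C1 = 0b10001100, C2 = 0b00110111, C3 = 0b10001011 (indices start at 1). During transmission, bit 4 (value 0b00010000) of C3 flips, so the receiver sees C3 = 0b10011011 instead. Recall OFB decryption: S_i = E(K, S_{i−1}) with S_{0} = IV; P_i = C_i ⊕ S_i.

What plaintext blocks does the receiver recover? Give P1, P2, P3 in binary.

Only C3 changed, to 0b10011011. In OFB, a change in C_i flips the same bit in P_i only; the keystream is unaffected. Decrypting the received ciphertext:
P1: S = E(K, 0b10001111) = 0b01110101; 0b10001100 ⊕ 0b01110101 = 0b11111001.
P2: S = E(K, 0b01110101) = 0b10000000; 0b00110111 ⊕ 0b10000000 = 0b10110111.
P3: S = E(K, 0b10000000) = 0b01101011; 0b10011011 ⊕ 0b01101011 = 0b11110000.
Blocks that differ from the original plaintext: P3.

P1 = 0b11111001, P2 = 0b10110111, P3 = 0b11110000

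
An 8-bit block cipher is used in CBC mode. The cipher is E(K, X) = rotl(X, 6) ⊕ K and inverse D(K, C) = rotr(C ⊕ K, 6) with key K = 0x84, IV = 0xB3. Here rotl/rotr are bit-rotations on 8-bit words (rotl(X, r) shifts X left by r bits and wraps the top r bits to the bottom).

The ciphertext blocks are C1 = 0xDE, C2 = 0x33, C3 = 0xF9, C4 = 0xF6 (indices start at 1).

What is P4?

CBC decryption: P_i = D(K, C_i) ⊕ C_{i−1}, with C_{0} = IV.
P4: D(K, 0xF6) = 0xC9; 0xC9 ⊕ 0xF9 = 0x30.

P4 = 0x30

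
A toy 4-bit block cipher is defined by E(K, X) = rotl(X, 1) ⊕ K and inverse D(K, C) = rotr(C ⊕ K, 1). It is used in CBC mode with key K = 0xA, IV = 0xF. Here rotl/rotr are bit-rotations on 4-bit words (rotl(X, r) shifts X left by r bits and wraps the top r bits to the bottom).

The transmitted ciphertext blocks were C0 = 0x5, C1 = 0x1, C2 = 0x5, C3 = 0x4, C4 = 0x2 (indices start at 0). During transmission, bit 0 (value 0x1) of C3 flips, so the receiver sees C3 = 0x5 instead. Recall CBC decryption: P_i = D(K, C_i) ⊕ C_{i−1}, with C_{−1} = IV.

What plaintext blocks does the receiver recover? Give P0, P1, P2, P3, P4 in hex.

P0 = 0x0, P1 = 0x8, P2 = 0xE, P3 = 0xA, P4 = 0x1

Only C3 changed, to 0x5. In CBC, a change in C_i garbles P_i and flips the same bit in P_{i+1}. Decrypting the received ciphertext:
P0: D(K, 0x5) = 0xF; 0xF ⊕ 0xF = 0x0.
P1: D(K, 0x1) = 0xD; 0xD ⊕ 0x5 = 0x8.
P2: D(K, 0x5) = 0xF; 0xF ⊕ 0x1 = 0xE.
P3: D(K, 0x5) = 0xF; 0xF ⊕ 0x5 = 0xA.
P4: D(K, 0x2) = 0x4; 0x4 ⊕ 0x5 = 0x1.
Blocks that differ from the original plaintext: P3, P4.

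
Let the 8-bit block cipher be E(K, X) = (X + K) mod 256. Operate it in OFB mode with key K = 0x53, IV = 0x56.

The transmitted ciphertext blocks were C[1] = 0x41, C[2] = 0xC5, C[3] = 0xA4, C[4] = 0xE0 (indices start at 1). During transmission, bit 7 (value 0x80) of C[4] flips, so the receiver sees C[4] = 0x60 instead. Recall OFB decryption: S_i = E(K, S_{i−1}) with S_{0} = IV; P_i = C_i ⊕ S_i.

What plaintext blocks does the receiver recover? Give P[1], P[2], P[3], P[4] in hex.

P[1] = 0xE8, P[2] = 0x39, P[3] = 0xEB, P[4] = 0xC2

Only C[4] changed, to 0x60. In OFB, a change in C_i flips the same bit in P_i only; the keystream is unaffected. Decrypting the received ciphertext:
P[1]: S = E(K, 0x56) = 0xA9; 0x41 ⊕ 0xA9 = 0xE8.
P[2]: S = E(K, 0xA9) = 0xFC; 0xC5 ⊕ 0xFC = 0x39.
P[3]: S = E(K, 0xFC) = 0x4F; 0xA4 ⊕ 0x4F = 0xEB.
P[4]: S = E(K, 0x4F) = 0xA2; 0x60 ⊕ 0xA2 = 0xC2.
Blocks that differ from the original plaintext: P[4].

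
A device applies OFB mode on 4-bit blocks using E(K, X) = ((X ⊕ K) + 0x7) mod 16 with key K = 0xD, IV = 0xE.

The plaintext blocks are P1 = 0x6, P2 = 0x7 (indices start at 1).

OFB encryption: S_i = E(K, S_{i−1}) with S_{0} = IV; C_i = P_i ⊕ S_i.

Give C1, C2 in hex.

C1 = 0xC, C2 = 0x9

C1: S = E(K, 0xE) = 0xA; 0x6 ⊕ 0xA = 0xC.
C2: S = E(K, 0xA) = 0xE; 0x7 ⊕ 0xE = 0x9.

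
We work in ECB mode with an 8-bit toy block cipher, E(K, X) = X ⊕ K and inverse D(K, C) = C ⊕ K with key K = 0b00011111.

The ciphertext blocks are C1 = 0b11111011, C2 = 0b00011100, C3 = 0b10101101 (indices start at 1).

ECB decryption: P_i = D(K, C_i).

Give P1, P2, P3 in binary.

P1: D(K, 0b11111011) = 0b11100100.
P2: D(K, 0b00011100) = 0b00000011.
P3: D(K, 0b10101101) = 0b10110010.

P1 = 0b11100100, P2 = 0b00000011, P3 = 0b10110010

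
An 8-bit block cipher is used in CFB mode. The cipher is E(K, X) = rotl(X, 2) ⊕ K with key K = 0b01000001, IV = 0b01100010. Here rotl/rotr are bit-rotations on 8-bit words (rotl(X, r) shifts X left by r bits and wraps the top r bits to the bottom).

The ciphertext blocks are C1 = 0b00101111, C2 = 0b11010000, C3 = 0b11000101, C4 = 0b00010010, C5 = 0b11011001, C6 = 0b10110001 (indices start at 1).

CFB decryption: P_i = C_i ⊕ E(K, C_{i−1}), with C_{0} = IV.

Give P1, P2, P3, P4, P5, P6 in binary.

P1: E(K, 0b01100010) = 0b11001000; 0b00101111 ⊕ 0b11001000 = 0b11100111.
P2: E(K, 0b00101111) = 0b11111101; 0b11010000 ⊕ 0b11111101 = 0b00101101.
P3: E(K, 0b11010000) = 0b00000010; 0b11000101 ⊕ 0b00000010 = 0b11000111.
P4: E(K, 0b11000101) = 0b01010110; 0b00010010 ⊕ 0b01010110 = 0b01000100.
P5: E(K, 0b00010010) = 0b00001001; 0b11011001 ⊕ 0b00001001 = 0b11010000.
P6: E(K, 0b11011001) = 0b00100110; 0b10110001 ⊕ 0b00100110 = 0b10010111.

P1 = 0b11100111, P2 = 0b00101101, P3 = 0b11000111, P4 = 0b01000100, P5 = 0b11010000, P6 = 0b10010111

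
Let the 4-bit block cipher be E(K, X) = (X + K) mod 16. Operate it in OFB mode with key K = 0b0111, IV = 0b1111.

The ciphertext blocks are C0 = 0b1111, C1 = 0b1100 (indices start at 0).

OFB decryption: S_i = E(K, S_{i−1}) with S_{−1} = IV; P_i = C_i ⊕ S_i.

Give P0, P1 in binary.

P0 = 0b1001, P1 = 0b0001

P0: S = E(K, 0b1111) = 0b0110; 0b1111 ⊕ 0b0110 = 0b1001.
P1: S = E(K, 0b0110) = 0b1101; 0b1100 ⊕ 0b1101 = 0b0001.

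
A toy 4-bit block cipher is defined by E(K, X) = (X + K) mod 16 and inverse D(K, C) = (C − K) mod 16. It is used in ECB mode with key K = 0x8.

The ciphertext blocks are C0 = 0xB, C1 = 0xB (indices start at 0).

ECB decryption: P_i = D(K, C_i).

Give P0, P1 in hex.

P0 = 0x3, P1 = 0x3

P0: D(K, 0xB) = 0x3.
P1: D(K, 0xB) = 0x3.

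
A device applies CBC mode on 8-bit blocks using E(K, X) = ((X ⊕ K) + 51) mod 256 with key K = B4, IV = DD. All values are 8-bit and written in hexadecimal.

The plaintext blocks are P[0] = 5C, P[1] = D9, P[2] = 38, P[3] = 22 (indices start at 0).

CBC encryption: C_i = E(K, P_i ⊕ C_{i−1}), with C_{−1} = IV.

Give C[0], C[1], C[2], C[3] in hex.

C[0]: P[0] ⊕ DD = 81; E(K, 81) = 86.
C[1]: P[1] ⊕ 86 = 5F; E(K, 5F) = 3C.
C[2]: P[2] ⊕ 3C = 04; E(K, 04) = 01.
C[3]: P[3] ⊕ 01 = 23; E(K, 23) = E8.

C[0] = 86, C[1] = 3C, C[2] = 01, C[3] = E8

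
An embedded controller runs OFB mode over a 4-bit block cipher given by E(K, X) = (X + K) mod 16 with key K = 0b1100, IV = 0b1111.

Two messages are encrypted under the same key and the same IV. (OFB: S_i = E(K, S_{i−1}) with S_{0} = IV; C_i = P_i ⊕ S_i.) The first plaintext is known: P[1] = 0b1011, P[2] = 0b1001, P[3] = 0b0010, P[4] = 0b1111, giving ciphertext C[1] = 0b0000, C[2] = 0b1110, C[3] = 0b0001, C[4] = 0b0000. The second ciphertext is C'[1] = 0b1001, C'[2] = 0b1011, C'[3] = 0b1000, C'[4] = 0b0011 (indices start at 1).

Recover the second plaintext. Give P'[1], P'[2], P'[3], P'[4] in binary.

In OFB with a reused IV, both messages share the same keystream S_i, so C_i ⊕ C'_i = P_i ⊕ P'_i and thus P'_i = P_i ⊕ C_i ⊕ C'_i.
P'[1]: 0b1011 ⊕ 0b0000 ⊕ 0b1001 = 0b0010.
P'[2]: 0b1001 ⊕ 0b1110 ⊕ 0b1011 = 0b1100.
P'[3]: 0b0010 ⊕ 0b0001 ⊕ 0b1000 = 0b1011.
P'[4]: 0b1111 ⊕ 0b0000 ⊕ 0b0011 = 0b1100.

P'[1] = 0b0010, P'[2] = 0b1100, P'[3] = 0b1011, P'[4] = 0b1100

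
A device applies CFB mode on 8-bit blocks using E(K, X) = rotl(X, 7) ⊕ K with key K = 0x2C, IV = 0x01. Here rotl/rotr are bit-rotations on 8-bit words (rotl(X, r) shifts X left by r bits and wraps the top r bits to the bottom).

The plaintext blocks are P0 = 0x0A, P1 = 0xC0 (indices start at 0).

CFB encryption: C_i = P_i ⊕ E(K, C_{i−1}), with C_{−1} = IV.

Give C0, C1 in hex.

C0 = 0xA6, C1 = 0xBF

C0: E(K, 0x01) = 0xAC; 0x0A ⊕ 0xAC = 0xA6.
C1: E(K, 0xA6) = 0x7F; 0xC0 ⊕ 0x7F = 0xBF.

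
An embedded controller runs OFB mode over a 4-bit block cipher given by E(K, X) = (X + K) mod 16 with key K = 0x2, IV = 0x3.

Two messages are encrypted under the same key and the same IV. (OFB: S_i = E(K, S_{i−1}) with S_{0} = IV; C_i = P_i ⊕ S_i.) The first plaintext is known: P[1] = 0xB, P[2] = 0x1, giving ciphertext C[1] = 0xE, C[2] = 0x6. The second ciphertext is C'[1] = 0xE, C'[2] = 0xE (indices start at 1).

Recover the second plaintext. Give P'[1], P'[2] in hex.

In OFB with a reused IV, both messages share the same keystream S_i, so C_i ⊕ C'_i = P_i ⊕ P'_i and thus P'_i = P_i ⊕ C_i ⊕ C'_i.
P'[1]: 0xB ⊕ 0xE ⊕ 0xE = 0xB.
P'[2]: 0x1 ⊕ 0x6 ⊕ 0xE = 0x9.

P'[1] = 0xB, P'[2] = 0x9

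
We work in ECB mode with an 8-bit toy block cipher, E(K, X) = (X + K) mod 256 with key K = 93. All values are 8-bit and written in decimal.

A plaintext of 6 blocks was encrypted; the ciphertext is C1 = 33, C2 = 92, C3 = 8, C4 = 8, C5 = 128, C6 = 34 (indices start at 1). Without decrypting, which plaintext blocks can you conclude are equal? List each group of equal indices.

P3 = P4

ECB encrypts each block independently with the same key, so equal ciphertext blocks imply equal plaintext blocks.
C3 = C4 = 8, so P3 = P4.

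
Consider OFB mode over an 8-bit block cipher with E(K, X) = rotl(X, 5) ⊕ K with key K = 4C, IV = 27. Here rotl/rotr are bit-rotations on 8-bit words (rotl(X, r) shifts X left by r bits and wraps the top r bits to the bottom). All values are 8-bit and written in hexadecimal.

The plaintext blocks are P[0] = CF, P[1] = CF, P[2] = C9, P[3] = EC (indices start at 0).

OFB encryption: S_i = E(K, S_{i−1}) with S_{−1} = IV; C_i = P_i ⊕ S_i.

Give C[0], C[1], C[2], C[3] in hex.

C[0]: S = E(K, 27) = A8; CF ⊕ A8 = 67.
C[1]: S = E(K, A8) = 59; CF ⊕ 59 = 96.
C[2]: S = E(K, 59) = 67; C9 ⊕ 67 = AE.
C[3]: S = E(K, 67) = A0; EC ⊕ A0 = 4C.

C[0] = 67, C[1] = 96, C[2] = AE, C[3] = 4C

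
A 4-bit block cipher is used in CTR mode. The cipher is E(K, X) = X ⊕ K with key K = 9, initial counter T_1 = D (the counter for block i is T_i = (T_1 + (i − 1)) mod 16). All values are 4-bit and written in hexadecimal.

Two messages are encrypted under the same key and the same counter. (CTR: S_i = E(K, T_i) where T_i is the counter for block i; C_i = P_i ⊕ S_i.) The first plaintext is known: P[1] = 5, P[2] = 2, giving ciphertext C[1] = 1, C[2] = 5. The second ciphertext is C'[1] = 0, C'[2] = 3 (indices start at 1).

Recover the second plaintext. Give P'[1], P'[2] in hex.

P'[1] = 4, P'[2] = 4

In CTR with a reused counter, both messages share the same keystream S_i, so C_i ⊕ C'_i = P_i ⊕ P'_i and thus P'_i = P_i ⊕ C_i ⊕ C'_i.
P'[1]: 5 ⊕ 1 ⊕ 0 = 4.
P'[2]: 2 ⊕ 5 ⊕ 3 = 4.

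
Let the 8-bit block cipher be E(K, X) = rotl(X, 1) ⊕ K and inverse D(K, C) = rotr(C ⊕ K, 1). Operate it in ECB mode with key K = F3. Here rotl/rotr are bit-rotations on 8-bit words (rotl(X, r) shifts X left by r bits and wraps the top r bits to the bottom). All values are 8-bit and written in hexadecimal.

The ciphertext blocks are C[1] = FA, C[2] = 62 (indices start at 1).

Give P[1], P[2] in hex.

P[1] = 84, P[2] = C8

ECB decryption: P_i = D(K, C_i).
P[1]: D(K, FA) = 84.
P[2]: D(K, 62) = C8.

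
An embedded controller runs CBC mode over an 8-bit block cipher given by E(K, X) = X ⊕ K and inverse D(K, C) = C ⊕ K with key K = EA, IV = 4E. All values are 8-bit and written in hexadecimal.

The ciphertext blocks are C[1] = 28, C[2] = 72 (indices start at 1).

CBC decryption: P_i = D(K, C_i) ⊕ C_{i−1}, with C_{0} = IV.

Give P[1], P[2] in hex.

P[1]: D(K, 28) = C2; C2 ⊕ 4E = 8C.
P[2]: D(K, 72) = 98; 98 ⊕ 28 = B0.

P[1] = 8C, P[2] = B0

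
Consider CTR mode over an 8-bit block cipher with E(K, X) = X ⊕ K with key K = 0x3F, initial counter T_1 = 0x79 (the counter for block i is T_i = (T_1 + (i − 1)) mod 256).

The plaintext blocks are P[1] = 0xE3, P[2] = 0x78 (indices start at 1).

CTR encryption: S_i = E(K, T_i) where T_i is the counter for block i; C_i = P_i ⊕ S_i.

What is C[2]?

C[2] = 0x3D

C[1]: T = 0x79, S = E(K, T) = 0x46; 0xE3 ⊕ 0x46 = 0xA5.
C[2]: T = 0x7A, S = E(K, T) = 0x45; 0x78 ⊕ 0x45 = 0x3D.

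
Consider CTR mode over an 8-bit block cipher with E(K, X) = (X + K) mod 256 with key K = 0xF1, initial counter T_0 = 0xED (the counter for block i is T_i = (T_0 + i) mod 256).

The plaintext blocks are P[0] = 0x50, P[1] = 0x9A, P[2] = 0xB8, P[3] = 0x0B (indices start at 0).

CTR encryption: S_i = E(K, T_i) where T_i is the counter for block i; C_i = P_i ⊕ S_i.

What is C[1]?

C[1] = 0x45

C[0]: T = 0xED, S = E(K, T) = 0xDE; 0x50 ⊕ 0xDE = 0x8E.
C[1]: T = 0xEE, S = E(K, T) = 0xDF; 0x9A ⊕ 0xDF = 0x45.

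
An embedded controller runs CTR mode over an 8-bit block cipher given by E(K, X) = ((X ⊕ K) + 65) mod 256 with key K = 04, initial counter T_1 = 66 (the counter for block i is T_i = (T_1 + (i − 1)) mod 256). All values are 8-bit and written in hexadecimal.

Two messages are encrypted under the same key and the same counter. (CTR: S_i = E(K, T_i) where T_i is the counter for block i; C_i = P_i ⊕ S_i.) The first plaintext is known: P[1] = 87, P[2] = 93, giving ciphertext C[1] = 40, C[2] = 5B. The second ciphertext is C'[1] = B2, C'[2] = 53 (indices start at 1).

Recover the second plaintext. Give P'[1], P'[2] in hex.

In CTR with a reused counter, both messages share the same keystream S_i, so C_i ⊕ C'_i = P_i ⊕ P'_i and thus P'_i = P_i ⊕ C_i ⊕ C'_i.
P'[1]: 87 ⊕ 40 ⊕ B2 = 75.
P'[2]: 93 ⊕ 5B ⊕ 53 = 9B.

P'[1] = 75, P'[2] = 9B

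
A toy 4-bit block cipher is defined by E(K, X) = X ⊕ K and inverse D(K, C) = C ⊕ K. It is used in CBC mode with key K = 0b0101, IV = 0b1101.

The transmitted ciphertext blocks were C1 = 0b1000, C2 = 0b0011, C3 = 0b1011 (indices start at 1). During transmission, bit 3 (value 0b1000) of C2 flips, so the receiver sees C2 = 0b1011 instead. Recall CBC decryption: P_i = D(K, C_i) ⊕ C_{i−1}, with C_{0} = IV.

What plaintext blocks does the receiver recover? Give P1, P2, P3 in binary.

Only C2 changed, to 0b1011. In CBC, a change in C_i garbles P_i and flips the same bit in P_{i+1}. Decrypting the received ciphertext:
P1: D(K, 0b1000) = 0b1101; 0b1101 ⊕ 0b1101 = 0b0000.
P2: D(K, 0b1011) = 0b1110; 0b1110 ⊕ 0b1000 = 0b0110.
P3: D(K, 0b1011) = 0b1110; 0b1110 ⊕ 0b1011 = 0b0101.
Blocks that differ from the original plaintext: P2, P3.

P1 = 0b0000, P2 = 0b0110, P3 = 0b0101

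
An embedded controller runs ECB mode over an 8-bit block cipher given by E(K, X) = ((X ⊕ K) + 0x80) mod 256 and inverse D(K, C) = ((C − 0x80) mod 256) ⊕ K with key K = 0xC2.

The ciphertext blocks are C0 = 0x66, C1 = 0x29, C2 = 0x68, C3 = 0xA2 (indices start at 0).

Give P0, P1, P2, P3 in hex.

P0 = 0x24, P1 = 0x6B, P2 = 0x2A, P3 = 0xE0

ECB decryption: P_i = D(K, C_i).
P0: D(K, 0x66) = 0x24.
P1: D(K, 0x29) = 0x6B.
P2: D(K, 0x68) = 0x2A.
P3: D(K, 0xA2) = 0xE0.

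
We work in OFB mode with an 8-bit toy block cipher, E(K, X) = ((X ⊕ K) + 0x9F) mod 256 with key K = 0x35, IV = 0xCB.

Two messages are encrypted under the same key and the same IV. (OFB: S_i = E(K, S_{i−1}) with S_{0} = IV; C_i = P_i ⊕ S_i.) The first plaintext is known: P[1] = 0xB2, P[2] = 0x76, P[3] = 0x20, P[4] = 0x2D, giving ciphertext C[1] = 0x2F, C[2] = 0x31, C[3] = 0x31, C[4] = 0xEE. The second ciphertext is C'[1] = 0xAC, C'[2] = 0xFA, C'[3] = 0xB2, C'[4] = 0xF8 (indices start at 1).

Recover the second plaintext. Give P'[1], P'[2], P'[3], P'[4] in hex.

In OFB with a reused IV, both messages share the same keystream S_i, so C_i ⊕ C'_i = P_i ⊕ P'_i and thus P'_i = P_i ⊕ C_i ⊕ C'_i.
P'[1]: 0xB2 ⊕ 0x2F ⊕ 0xAC = 0x31.
P'[2]: 0x76 ⊕ 0x31 ⊕ 0xFA = 0xBD.
P'[3]: 0x20 ⊕ 0x31 ⊕ 0xB2 = 0xA3.
P'[4]: 0x2D ⊕ 0xEE ⊕ 0xF8 = 0x3B.

P'[1] = 0x31, P'[2] = 0xBD, P'[3] = 0xA3, P'[4] = 0x3B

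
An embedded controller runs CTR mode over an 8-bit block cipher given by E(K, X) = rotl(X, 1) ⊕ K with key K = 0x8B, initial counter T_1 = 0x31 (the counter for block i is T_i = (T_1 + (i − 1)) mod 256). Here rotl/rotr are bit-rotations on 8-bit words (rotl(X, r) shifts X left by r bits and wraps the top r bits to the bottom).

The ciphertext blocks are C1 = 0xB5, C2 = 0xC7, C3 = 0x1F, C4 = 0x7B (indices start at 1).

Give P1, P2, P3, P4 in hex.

CTR decryption: S_i = E(K, T_i) where T_i is the counter for block i; P_i = C_i ⊕ S_i.
P1: T = 0x31, S = E(K, T) = 0xE9; 0xB5 ⊕ 0xE9 = 0x5C.
P2: T = 0x32, S = E(K, T) = 0xEF; 0xC7 ⊕ 0xEF = 0x28.
P3: T = 0x33, S = E(K, T) = 0xED; 0x1F ⊕ 0xED = 0xF2.
P4: T = 0x34, S = E(K, T) = 0xE3; 0x7B ⊕ 0xE3 = 0x98.

P1 = 0x5C, P2 = 0x28, P3 = 0xF2, P4 = 0x98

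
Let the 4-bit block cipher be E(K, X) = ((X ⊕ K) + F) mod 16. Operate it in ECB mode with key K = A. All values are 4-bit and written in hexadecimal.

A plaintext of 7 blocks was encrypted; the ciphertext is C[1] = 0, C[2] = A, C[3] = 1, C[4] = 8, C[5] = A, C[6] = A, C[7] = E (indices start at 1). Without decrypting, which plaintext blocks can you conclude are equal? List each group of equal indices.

ECB encrypts each block independently with the same key, so equal ciphertext blocks imply equal plaintext blocks.
C[2] = C[5] = C[6] = A, so P[2] = P[5] = P[6].

P[2] = P[5] = P[6]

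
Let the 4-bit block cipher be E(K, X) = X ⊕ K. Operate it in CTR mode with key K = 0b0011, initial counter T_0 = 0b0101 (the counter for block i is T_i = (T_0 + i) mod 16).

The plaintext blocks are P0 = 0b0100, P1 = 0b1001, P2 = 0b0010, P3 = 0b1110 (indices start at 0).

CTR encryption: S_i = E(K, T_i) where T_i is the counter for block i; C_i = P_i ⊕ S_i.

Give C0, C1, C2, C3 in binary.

C0: T = 0b0101, S = E(K, T) = 0b0110; 0b0100 ⊕ 0b0110 = 0b0010.
C1: T = 0b0110, S = E(K, T) = 0b0101; 0b1001 ⊕ 0b0101 = 0b1100.
C2: T = 0b0111, S = E(K, T) = 0b0100; 0b0010 ⊕ 0b0100 = 0b0110.
C3: T = 0b1000, S = E(K, T) = 0b1011; 0b1110 ⊕ 0b1011 = 0b0101.

C0 = 0b0010, C1 = 0b1100, C2 = 0b0110, C3 = 0b0101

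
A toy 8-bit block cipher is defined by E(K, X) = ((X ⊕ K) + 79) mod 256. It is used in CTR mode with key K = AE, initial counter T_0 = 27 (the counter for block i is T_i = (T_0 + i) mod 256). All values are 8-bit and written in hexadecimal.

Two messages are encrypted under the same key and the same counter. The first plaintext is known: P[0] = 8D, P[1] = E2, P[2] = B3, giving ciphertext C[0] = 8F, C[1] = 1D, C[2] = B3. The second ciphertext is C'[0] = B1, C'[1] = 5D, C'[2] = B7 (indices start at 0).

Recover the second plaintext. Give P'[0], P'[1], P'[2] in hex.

P'[0] = B3, P'[1] = A2, P'[2] = B7

In CTR with a reused counter, both messages share the same keystream S_i, so C_i ⊕ C'_i = P_i ⊕ P'_i and thus P'_i = P_i ⊕ C_i ⊕ C'_i.
P'[0]: 8D ⊕ 8F ⊕ B1 = B3.
P'[1]: E2 ⊕ 1D ⊕ 5D = A2.
P'[2]: B3 ⊕ B3 ⊕ B7 = B7.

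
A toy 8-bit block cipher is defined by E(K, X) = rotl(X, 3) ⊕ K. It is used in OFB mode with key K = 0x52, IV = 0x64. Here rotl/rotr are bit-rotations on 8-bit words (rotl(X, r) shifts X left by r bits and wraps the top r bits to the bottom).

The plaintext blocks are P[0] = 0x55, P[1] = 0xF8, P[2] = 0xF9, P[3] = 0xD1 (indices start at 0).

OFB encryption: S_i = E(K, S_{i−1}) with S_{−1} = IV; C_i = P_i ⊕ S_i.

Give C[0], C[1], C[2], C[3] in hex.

C[0]: S = E(K, 0x64) = 0x71; 0x55 ⊕ 0x71 = 0x24.
C[1]: S = E(K, 0x71) = 0xD9; 0xF8 ⊕ 0xD9 = 0x21.
C[2]: S = E(K, 0xD9) = 0x9C; 0xF9 ⊕ 0x9C = 0x65.
C[3]: S = E(K, 0x9C) = 0xB6; 0xD1 ⊕ 0xB6 = 0x67.

C[0] = 0x24, C[1] = 0x21, C[2] = 0x65, C[3] = 0x67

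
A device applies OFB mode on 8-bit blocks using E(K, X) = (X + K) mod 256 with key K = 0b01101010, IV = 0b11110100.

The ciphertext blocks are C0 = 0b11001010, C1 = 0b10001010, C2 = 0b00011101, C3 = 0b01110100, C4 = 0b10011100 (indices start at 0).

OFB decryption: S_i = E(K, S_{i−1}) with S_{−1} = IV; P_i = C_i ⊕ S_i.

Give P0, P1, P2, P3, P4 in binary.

P0 = 0b10010100, P1 = 0b01000010, P2 = 0b00101111, P3 = 0b11101000, P4 = 0b10011010

P0: S = E(K, 0b11110100) = 0b01011110; 0b11001010 ⊕ 0b01011110 = 0b10010100.
P1: S = E(K, 0b01011110) = 0b11001000; 0b10001010 ⊕ 0b11001000 = 0b01000010.
P2: S = E(K, 0b11001000) = 0b00110010; 0b00011101 ⊕ 0b00110010 = 0b00101111.
P3: S = E(K, 0b00110010) = 0b10011100; 0b01110100 ⊕ 0b10011100 = 0b11101000.
P4: S = E(K, 0b10011100) = 0b00000110; 0b10011100 ⊕ 0b00000110 = 0b10011010.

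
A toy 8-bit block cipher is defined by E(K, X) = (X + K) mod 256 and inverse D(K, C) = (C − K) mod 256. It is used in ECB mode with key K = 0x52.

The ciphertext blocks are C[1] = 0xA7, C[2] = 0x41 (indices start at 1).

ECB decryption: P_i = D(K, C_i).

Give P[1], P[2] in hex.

P[1] = 0x55, P[2] = 0xEF

P[1]: D(K, 0xA7) = 0x55.
P[2]: D(K, 0x41) = 0xEF.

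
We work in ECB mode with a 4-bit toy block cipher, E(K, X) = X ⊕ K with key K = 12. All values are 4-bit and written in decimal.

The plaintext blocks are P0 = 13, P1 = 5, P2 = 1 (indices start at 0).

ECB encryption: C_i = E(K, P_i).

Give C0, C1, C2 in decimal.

C0 = 1, C1 = 9, C2 = 13

C0: E(K, 13) = 1.
C1: E(K, 5) = 9.
C2: E(K, 1) = 13.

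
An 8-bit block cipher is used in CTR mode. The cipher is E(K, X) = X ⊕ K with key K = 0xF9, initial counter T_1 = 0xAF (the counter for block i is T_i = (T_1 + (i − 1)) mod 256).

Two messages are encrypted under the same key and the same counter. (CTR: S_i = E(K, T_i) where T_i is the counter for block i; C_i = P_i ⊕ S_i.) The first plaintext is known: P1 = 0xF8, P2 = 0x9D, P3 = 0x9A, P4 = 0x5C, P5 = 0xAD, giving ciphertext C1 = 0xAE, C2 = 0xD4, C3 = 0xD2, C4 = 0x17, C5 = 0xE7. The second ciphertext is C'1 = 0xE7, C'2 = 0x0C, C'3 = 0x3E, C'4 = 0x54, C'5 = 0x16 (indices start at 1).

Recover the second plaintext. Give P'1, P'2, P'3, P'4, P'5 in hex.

In CTR with a reused counter, both messages share the same keystream S_i, so C_i ⊕ C'_i = P_i ⊕ P'_i and thus P'_i = P_i ⊕ C_i ⊕ C'_i.
P'1: 0xF8 ⊕ 0xAE ⊕ 0xE7 = 0xB1.
P'2: 0x9D ⊕ 0xD4 ⊕ 0x0C = 0x45.
P'3: 0x9A ⊕ 0xD2 ⊕ 0x3E = 0x76.
P'4: 0x5C ⊕ 0x17 ⊕ 0x54 = 0x1F.
P'5: 0xAD ⊕ 0xE7 ⊕ 0x16 = 0x5C.

P'1 = 0xB1, P'2 = 0x45, P'3 = 0x76, P'4 = 0x1F, P'5 = 0x5C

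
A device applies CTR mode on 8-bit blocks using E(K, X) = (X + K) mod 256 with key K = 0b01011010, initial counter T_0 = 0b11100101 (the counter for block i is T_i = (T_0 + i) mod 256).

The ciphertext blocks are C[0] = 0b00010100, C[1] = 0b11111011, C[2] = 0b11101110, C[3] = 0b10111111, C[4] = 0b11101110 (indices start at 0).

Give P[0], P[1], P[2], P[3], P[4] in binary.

CTR decryption: S_i = E(K, T_i) where T_i is the counter for block i; P_i = C_i ⊕ S_i.
P[0]: T = 0b11100101, S = E(K, T) = 0b00111111; 0b00010100 ⊕ 0b00111111 = 0b00101011.
P[1]: T = 0b11100110, S = E(K, T) = 0b01000000; 0b11111011 ⊕ 0b01000000 = 0b10111011.
P[2]: T = 0b11100111, S = E(K, T) = 0b01000001; 0b11101110 ⊕ 0b01000001 = 0b10101111.
P[3]: T = 0b11101000, S = E(K, T) = 0b01000010; 0b10111111 ⊕ 0b01000010 = 0b11111101.
P[4]: T = 0b11101001, S = E(K, T) = 0b01000011; 0b11101110 ⊕ 0b01000011 = 0b10101101.

P[0] = 0b00101011, P[1] = 0b10111011, P[2] = 0b10101111, P[3] = 0b11111101, P[4] = 0b10101101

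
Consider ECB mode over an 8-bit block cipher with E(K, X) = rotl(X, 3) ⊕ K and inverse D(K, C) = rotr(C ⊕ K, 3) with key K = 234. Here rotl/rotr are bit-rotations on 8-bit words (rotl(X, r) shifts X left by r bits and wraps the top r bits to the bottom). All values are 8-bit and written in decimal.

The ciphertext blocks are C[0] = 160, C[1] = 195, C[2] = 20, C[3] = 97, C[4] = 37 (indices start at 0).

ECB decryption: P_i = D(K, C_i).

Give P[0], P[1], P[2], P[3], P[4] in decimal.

P[0]: D(K, 160) = 73.
P[1]: D(K, 195) = 37.
P[2]: D(K, 20) = 223.
P[3]: D(K, 97) = 113.
P[4]: D(K, 37) = 249.

P[0] = 73, P[1] = 37, P[2] = 223, P[3] = 113, P[4] = 249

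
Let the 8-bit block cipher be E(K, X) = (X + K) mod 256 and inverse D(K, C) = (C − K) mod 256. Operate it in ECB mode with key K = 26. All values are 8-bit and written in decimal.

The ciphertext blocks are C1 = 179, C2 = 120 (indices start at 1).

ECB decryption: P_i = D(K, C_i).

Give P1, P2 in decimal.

P1: D(K, 179) = 153.
P2: D(K, 120) = 94.

P1 = 153, P2 = 94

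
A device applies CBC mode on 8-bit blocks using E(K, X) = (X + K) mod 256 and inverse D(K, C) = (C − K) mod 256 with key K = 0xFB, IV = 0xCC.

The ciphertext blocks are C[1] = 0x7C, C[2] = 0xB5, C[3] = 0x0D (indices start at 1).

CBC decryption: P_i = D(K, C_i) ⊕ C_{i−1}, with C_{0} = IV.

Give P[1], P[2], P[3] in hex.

P[1] = 0x4D, P[2] = 0xC6, P[3] = 0xA7

P[1]: D(K, 0x7C) = 0x81; 0x81 ⊕ 0xCC = 0x4D.
P[2]: D(K, 0xB5) = 0xBA; 0xBA ⊕ 0x7C = 0xC6.
P[3]: D(K, 0x0D) = 0x12; 0x12 ⊕ 0xB5 = 0xA7.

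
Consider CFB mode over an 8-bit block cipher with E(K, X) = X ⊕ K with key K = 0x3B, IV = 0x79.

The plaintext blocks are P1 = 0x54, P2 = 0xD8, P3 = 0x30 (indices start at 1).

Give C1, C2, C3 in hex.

C1 = 0x16, C2 = 0xF5, C3 = 0xFE

CFB encryption: C_i = P_i ⊕ E(K, C_{i−1}), with C_{0} = IV.
C1: E(K, 0x79) = 0x42; 0x54 ⊕ 0x42 = 0x16.
C2: E(K, 0x16) = 0x2D; 0xD8 ⊕ 0x2D = 0xF5.
C3: E(K, 0xF5) = 0xCE; 0x30 ⊕ 0xCE = 0xFE.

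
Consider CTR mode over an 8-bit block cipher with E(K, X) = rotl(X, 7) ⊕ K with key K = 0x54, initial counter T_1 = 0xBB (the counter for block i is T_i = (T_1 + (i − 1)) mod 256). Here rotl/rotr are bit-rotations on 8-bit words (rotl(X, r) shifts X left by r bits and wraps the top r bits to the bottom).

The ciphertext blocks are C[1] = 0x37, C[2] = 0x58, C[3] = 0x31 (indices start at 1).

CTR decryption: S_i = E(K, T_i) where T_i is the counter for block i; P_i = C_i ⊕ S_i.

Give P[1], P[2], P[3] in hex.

P[1]: T = 0xBB, S = E(K, T) = 0x89; 0x37 ⊕ 0x89 = 0xBE.
P[2]: T = 0xBC, S = E(K, T) = 0x0A; 0x58 ⊕ 0x0A = 0x52.
P[3]: T = 0xBD, S = E(K, T) = 0x8A; 0x31 ⊕ 0x8A = 0xBB.

P[1] = 0xBE, P[2] = 0x52, P[3] = 0xBB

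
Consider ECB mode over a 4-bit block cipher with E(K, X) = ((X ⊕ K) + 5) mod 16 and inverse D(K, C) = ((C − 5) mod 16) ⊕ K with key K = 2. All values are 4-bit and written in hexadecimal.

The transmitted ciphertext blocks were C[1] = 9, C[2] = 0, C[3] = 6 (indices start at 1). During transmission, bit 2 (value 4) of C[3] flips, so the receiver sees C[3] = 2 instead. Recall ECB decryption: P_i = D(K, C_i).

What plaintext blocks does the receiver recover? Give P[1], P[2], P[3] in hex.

Only C[3] changed, to 2. In ECB, a change in C_i affects only P_i. Decrypting the received ciphertext:
P[1]: D(K, 9) = 6.
P[2]: D(K, 0) = 9.
P[3]: D(K, 2) = F.
Blocks that differ from the original plaintext: P[3].

P[1] = 6, P[2] = 9, P[3] = F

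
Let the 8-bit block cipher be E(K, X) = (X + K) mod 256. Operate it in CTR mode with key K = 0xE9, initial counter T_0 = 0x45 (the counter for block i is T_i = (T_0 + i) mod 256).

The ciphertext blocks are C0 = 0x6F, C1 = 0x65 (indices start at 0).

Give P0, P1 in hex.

P0 = 0x41, P1 = 0x4A

CTR decryption: S_i = E(K, T_i) where T_i is the counter for block i; P_i = C_i ⊕ S_i.
P0: T = 0x45, S = E(K, T) = 0x2E; 0x6F ⊕ 0x2E = 0x41.
P1: T = 0x46, S = E(K, T) = 0x2F; 0x65 ⊕ 0x2F = 0x4A.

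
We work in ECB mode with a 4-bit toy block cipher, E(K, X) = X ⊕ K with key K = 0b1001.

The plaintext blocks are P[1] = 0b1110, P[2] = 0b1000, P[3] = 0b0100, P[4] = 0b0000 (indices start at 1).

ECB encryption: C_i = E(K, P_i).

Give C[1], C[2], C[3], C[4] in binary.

C[1]: E(K, 0b1110) = 0b0111.
C[2]: E(K, 0b1000) = 0b0001.
C[3]: E(K, 0b0100) = 0b1101.
C[4]: E(K, 0b0000) = 0b1001.

C[1] = 0b0111, C[2] = 0b0001, C[3] = 0b1101, C[4] = 0b1001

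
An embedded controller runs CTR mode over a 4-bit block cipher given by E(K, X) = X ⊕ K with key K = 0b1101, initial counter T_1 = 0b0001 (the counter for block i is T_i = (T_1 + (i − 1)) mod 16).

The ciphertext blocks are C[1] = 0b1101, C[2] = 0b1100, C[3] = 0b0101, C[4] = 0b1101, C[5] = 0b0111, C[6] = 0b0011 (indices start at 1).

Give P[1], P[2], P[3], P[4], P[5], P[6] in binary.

P[1] = 0b0001, P[2] = 0b0011, P[3] = 0b1011, P[4] = 0b0100, P[5] = 0b1111, P[6] = 0b1000

CTR decryption: S_i = E(K, T_i) where T_i is the counter for block i; P_i = C_i ⊕ S_i.
P[1]: T = 0b0001, S = E(K, T) = 0b1100; 0b1101 ⊕ 0b1100 = 0b0001.
P[2]: T = 0b0010, S = E(K, T) = 0b1111; 0b1100 ⊕ 0b1111 = 0b0011.
P[3]: T = 0b0011, S = E(K, T) = 0b1110; 0b0101 ⊕ 0b1110 = 0b1011.
P[4]: T = 0b0100, S = E(K, T) = 0b1001; 0b1101 ⊕ 0b1001 = 0b0100.
P[5]: T = 0b0101, S = E(K, T) = 0b1000; 0b0111 ⊕ 0b1000 = 0b1111.
P[6]: T = 0b0110, S = E(K, T) = 0b1011; 0b0011 ⊕ 0b1011 = 0b1000.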